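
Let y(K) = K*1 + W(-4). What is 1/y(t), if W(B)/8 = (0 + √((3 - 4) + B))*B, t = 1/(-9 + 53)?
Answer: 44/9912321 + 61952*I*√5/9912321 ≈ 4.4389e-6 + 0.013975*I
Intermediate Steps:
t = 1/44 ≈ 0.022727
W(B) = 8*B*√(-1 + B) (W(B) = 8*((0 + √((3 - 4) + B))*B) = 8*((0 + √(-1 + B))*B) = 8*(√(-1 + B)*B) = 8*(B*√(-1 + B)) = 8*B*√(-1 + B))
y(K) = K - 32*I*√5 (y(K) = K*1 + 8*(-4)*√(-1 - 4) = K + 8*(-4)*√(-5) = K + 8*(-4)*(I*√5) = K - 32*I*√5)
1/y(t) = 1/(1/44 - 32*I*√5)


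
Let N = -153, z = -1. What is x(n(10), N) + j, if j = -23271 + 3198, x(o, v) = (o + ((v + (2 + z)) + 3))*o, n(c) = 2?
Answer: -20367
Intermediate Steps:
x(o, v) = o*(4 + o + v) (x(o, v) = (o + ((v + (2 - 1)) + 3))*o = (o + ((v + 1) + 3))*o = (o + ((1 + v) + 3))*o = (o + (4 + v))*o = (4 + o + v)*o = o*(4 + o + v))
j = -20073
x(n(10), N) + j = 2*(4 + 2 - 153) - 20073 = 2*(-147) - 20073 = -294 - 20073 = -20367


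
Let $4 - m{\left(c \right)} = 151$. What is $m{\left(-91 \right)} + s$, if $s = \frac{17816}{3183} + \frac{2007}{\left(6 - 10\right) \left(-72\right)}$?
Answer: $- \frac{13692911}{101856} \approx -134.43$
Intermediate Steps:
$m{\left(c \right)} = -147$ ($m{\left(c \right)} = 4 - 151 = -147$)
$s = \frac{1279921}{101856}$ ($s = 17816 \cdot \frac{1}{3183} + \frac{2007}{\left(-4\right) \left(-72\right)} = \frac{17816}{3183} + \frac{2007}{288} = \frac{17816}{3183} + 2007 \cdot \frac{1}{288} = \frac{17816}{3183} + \frac{223}{32} = \frac{1279921}{101856} \approx 12.566$)
$m{\left(-91 \right)} + s = -147 + \frac{1279921}{101856} = - \frac{13692911}{101856}$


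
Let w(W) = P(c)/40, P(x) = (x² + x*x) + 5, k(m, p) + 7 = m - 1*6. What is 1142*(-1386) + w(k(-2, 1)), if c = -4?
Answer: -63312443/40 ≈ -1.5828e+6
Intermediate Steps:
k(m, p) = -13 + m (k(m, p) = -7 + (m - 1*6) = -7 + (m - 6) = -7 + (-6 + m) = -13 + m)
P(x) = 5 + 2*x² (P(x) = (x² + x²) + 5 = 2*x² + 5 = 5 + 2*x²)
w(W) = 37/40 (w(W) = (5 + 2*(-4)²)/40 = (5 + 2*16)*(1/40) = (5 + 32)*(1/40) = 37*(1/40) = 37/40)
1142*(-1386) + w(k(-2, 1)) = 1142*(-1386) + 37/40 = -1582812 + 37/40 = -63312443/40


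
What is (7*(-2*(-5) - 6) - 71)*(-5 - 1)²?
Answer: -1548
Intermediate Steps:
(7*(-2*(-5) - 6) - 71)*(-5 - 1)² = (7*(10 - 6) - 71)*(-6)² = (7*4 - 71)*36 = (28 - 71)*36 = -43*36 = -1548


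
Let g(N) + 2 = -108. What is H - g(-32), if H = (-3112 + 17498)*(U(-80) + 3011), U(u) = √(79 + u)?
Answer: 43316356 + 14386*I ≈ 4.3316e+7 + 14386.0*I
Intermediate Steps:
g(N) = -110 (g(N) = -2 - 108 = -110)
H = 43316246 + 14386*I (H = (-3112 + 17498)*(√(79 - 80) + 3011) = 14386*(√(-1) + 3011) = 14386*(I + 3011) = 14386*(3011 + I) = 43316246 + 14386*I ≈ 4.3316e+7 + 14386.0*I)
H - g(-32) = (43316246 + 14386*I) - 1*(-110) = (43316246 + 14386*I) + 110 = 43316356 + 14386*I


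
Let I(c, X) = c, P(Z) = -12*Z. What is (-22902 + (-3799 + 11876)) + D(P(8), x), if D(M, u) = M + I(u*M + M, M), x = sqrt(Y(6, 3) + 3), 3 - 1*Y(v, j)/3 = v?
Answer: -15017 - 96*I*sqrt(6) ≈ -15017.0 - 235.15*I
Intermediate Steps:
Y(v, j) = 9 - 3*v
x = I*sqrt(6) (x = sqrt((9 - 3*6) + 3) = sqrt((9 - 18) + 3) = sqrt(-9 + 3) = sqrt(-6) = I*sqrt(6) ≈ 2.4495*I)
D(M, u) = 2*M + M*u (D(M, u) = M + (u*M + M) = M + (M*u + M) = M + (M + M*u) = 2*M + M*u)
(-22902 + (-3799 + 11876)) + D(P(8), x) = (-22902 + (-3799 + 11876)) + (-12*8)*(2 + I*sqrt(6)) = (-22902 + 8077) - 96*(2 + I*sqrt(6)) = -14825 + (-192 - 96*I*sqrt(6)) = -15017 - 96*I*sqrt(6)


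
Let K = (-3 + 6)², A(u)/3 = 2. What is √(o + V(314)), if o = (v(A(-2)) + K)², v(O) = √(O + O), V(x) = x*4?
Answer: √(1349 + 36*√3) ≈ 37.568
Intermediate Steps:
V(x) = 4*x
A(u) = 6 (A(u) = 3*2 = 6)
K = 9 (K = 3² = 9)
v(O) = √2*√O (v(O) = √(2*O) = √2*√O)
o = (9 + 2*√3)² (o = (√2*√6 + 9)² = (2*√3 + 9)² = (9 + 2*√3)² ≈ 155.35)
√(o + V(314)) = √((93 + 36*√3) + 4*314) = √((93 + 36*√3) + 1256) = √(1349 + 36*√3)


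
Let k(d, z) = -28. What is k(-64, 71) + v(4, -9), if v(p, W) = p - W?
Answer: -15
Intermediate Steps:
k(-64, 71) + v(4, -9) = -28 + (4 - 1*(-9)) = -28 + (4 + 9) = -28 + 13 = -15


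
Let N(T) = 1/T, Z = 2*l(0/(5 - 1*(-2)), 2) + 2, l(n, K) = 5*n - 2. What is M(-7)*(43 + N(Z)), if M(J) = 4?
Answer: 170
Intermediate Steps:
l(n, K) = -2 + 5*n
Z = -2 (Z = 2*(-2 + 5*(0/(5 - 1*(-2)))) + 2 = 2*(-2 + 5*(0/(5 + 2))) + 2 = 2*(-2 + 5*(0/7)) + 2 = 2*(-2 + 5*(0*(⅐))) + 2 = 2*(-2 + 5*0) + 2 = 2*(-2 + 0) + 2 = 2*(-2) + 2 = -4 + 2 = -2)
M(-7)*(43 + N(Z)) = 4*(43 + 1/(-2)) = 4*(43 - ½) = 4*(85/2) = 170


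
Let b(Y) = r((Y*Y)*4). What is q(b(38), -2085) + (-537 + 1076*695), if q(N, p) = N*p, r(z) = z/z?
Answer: 745198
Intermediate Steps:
r(z) = 1
b(Y) = 1
q(b(38), -2085) + (-537 + 1076*695) = 1*(-2085) + (-537 + 1076*695) = -2085 + (-537 + 747820) = -2085 + 747283 = 745198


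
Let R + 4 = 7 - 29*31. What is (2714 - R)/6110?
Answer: 361/611 ≈ 0.59083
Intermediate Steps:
R = -896 (R = -4 + (7 - 29*31) = -4 + (7 - 899) = -4 - 892 = -896)
(2714 - R)/6110 = (2714 - 1*(-896))/6110 = (2714 + 896)*(1/6110) = 3610*(1/6110) = 361/611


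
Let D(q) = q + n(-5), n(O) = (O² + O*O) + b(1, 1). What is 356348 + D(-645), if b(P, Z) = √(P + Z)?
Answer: 355753 + √2 ≈ 3.5575e+5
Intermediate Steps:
n(O) = √2 + 2*O² (n(O) = (O² + O*O) + √(1 + 1) = (O² + O²) + √2 = 2*O² + √2 = √2 + 2*O²)
D(q) = 50 + q + √2 (D(q) = q + (√2 + 2*(-5)²) = q + (√2 + 2*25) = q + (√2 + 50) = q + (50 + √2) = 50 + q + √2)
356348 + D(-645) = 356348 + (50 - 645 + √2) = 356348 + (-595 + √2) = 355753 + √2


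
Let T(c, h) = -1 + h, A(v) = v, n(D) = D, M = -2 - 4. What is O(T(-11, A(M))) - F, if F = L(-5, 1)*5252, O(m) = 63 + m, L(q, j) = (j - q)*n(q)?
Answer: 157616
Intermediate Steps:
M = -6
L(q, j) = q*(j - q) (L(q, j) = (j - q)*q = q*(j - q))
F = -157560 (F = -5*(1 - 1*(-5))*5252 = -5*(1 + 5)*5252 = -5*6*5252 = -30*5252 = -157560)
O(T(-11, A(M))) - F = (63 + (-1 - 6)) - 1*(-157560) = (63 - 7) + 157560 = 56 + 157560 = 157616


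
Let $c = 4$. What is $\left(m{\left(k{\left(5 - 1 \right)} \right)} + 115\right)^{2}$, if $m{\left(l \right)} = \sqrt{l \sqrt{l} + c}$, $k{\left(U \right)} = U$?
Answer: $13237 + 460 \sqrt{3} \approx 14034.0$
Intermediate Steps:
$m{\left(l \right)} = \sqrt{4 + l^{\frac{3}{2}}}$ ($m{\left(l \right)} = \sqrt{l \sqrt{l} + 4} = \sqrt{l^{\frac{3}{2}} + 4} = \sqrt{4 + l^{\frac{3}{2}}}$)
$\left(m{\left(k{\left(5 - 1 \right)} \right)} + 115\right)^{2} = \left(\sqrt{4 + \left(5 - 1\right)^{\frac{3}{2}}} + 115\right)^{2} = \left(\sqrt{4 + 4^{\frac{3}{2}}} + 115\right)^{2} = \left(\sqrt{4 + 8} + 115\right)^{2} = \left(\sqrt{12} + 115\right)^{2} = \left(2 \sqrt{3} + 115\right)^{2} = \left(115 + 2 \sqrt{3}\right)^{2}$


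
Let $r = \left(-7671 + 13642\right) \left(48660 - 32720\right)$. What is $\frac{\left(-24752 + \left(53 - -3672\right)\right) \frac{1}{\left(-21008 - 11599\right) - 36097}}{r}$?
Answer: $\frac{21027}{6539091448960} \approx 3.2156 \cdot 10^{-9}$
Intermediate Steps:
$r = 95177740$ ($r = 5971 \cdot 15940 = 95177740$)
$\frac{\left(-24752 + \left(53 - -3672\right)\right) \frac{1}{\left(-21008 - 11599\right) - 36097}}{r} = \frac{\left(-24752 + \left(53 - -3672\right)\right) \frac{1}{\left(-21008 - 11599\right) - 36097}}{95177740} = \frac{-24752 + \left(53 + 3672\right)}{-32607 - 36097} \cdot \frac{1}{95177740} = \frac{-24752 + 3725}{-68704} \cdot \frac{1}{95177740} = \left(-21027\right) \left(- \frac{1}{68704}\right) \frac{1}{95177740} = \frac{21027}{68704} \cdot \frac{1}{95177740} = \frac{21027}{6539091448960}$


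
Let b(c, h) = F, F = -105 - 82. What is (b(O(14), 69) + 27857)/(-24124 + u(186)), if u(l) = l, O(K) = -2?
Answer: -13835/11969 ≈ -1.1559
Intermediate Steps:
F = -187
b(c, h) = -187
(b(O(14), 69) + 27857)/(-24124 + u(186)) = (-187 + 27857)/(-24124 + 186) = 27670/(-23938) = 27670*(-1/23938) = -13835/11969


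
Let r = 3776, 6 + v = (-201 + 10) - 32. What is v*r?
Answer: -864704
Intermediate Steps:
v = -229 (v = -6 + ((-201 + 10) - 32) = -6 + (-191 - 32) = -6 - 223 = -229)
v*r = -229*3776 = -864704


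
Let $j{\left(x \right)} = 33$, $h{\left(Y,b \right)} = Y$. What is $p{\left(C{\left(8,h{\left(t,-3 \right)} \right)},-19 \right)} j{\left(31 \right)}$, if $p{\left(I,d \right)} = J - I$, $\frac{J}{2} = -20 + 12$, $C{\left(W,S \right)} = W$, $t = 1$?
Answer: $-792$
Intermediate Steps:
$J = -16$ ($J = 2 \left(-20 + 12\right) = 2 \left(-8\right) = -16$)
$p{\left(I,d \right)} = -16 - I$
$p{\left(C{\left(8,h{\left(t,-3 \right)} \right)},-19 \right)} j{\left(31 \right)} = \left(-16 - 8\right) 33 = \left(-24\right) 33 = -792$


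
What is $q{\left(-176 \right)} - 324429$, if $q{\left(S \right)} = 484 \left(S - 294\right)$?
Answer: $-551909$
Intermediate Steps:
$q{\left(S \right)} = -142296 + 484 S$ ($q{\left(S \right)} = 484 \left(-294 + S\right) = -142296 + 484 S$)
$q{\left(-176 \right)} - 324429 = \left(-142296 + 484 \left(-176\right)\right) - 324429 = \left(-142296 - 85184\right) - 324429 = -227480 - 324429 = -551909$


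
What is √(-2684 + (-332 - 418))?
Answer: I*√3434 ≈ 58.6*I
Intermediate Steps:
√(-2684 + (-332 - 418)) = √(-2684 - 750) = √(-3434) = I*√3434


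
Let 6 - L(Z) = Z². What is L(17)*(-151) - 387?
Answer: 42346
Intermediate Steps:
L(Z) = 6 - Z²
L(17)*(-151) - 387 = (6 - 1*17²)*(-151) - 387 = (6 - 1*289)*(-151) - 387 = (6 - 289)*(-151) - 387 = -283*(-151) - 387 = 42733 - 387 = 42346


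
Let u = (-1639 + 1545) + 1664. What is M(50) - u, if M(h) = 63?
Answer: -1507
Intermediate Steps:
u = 1570 (u = -94 + 1664 = 1570)
M(50) - u = 63 - 1*1570 = 63 - 1570 = -1507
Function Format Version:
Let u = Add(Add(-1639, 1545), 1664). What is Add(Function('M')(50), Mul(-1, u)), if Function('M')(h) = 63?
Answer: -1507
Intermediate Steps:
u = 1570 (u = Add(-94, 1664) = 1570)
Add(Function('M')(50), Mul(-1, u)) = Add(63, Mul(-1, 1570)) = Add(63, -1570) = -1507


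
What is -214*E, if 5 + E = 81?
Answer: -16264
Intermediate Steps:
E = 76 (E = -5 + 81 = 76)
-214*E = -214*76 = -16264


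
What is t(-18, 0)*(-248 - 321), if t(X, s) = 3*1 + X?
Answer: 8535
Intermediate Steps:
t(X, s) = 3 + X
t(-18, 0)*(-248 - 321) = (3 - 18)*(-248 - 321) = -15*(-569) = 8535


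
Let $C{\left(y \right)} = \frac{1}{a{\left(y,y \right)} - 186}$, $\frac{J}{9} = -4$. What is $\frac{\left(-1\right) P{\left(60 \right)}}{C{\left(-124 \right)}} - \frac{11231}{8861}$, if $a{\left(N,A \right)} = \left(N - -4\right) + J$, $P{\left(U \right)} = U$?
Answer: $\frac{181816489}{8861} \approx 20519.0$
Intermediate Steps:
$J = -36$ ($J = 9 \left(-4\right) = -36$)
$a{\left(N,A \right)} = -32 + N$ ($a{\left(N,A \right)} = \left(N - -4\right) - 36 = \left(N + 4\right) - 36 = \left(4 + N\right) - 36 = -32 + N$)
$C{\left(y \right)} = \frac{1}{-218 + y}$ ($C{\left(y \right)} = \frac{1}{\left(-32 + y\right) - 186} = \frac{1}{-218 + y}$)
$\frac{\left(-1\right) P{\left(60 \right)}}{C{\left(-124 \right)}} - \frac{11231}{8861} = \frac{\left(-1\right) 60}{\frac{1}{-218 - 124}} - \frac{11231}{8861} = - \frac{60}{\frac{1}{-342}} - \frac{11231}{8861} = - \frac{60}{- \frac{1}{342}} - \frac{11231}{8861} = \left(-60\right) \left(-342\right) - \frac{11231}{8861} = 20520 - \frac{11231}{8861} = \frac{181816489}{8861}$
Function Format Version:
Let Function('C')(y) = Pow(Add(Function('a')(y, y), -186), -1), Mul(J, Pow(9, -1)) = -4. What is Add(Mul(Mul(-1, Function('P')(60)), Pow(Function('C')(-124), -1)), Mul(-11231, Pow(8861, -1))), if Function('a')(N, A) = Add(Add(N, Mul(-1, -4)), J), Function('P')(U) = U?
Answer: Rational(181816489, 8861) ≈ 20519.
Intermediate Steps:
J = -36 (J = Mul(9, -4) = -36)
Function('a')(N, A) = Add(-32, N) (Function('a')(N, A) = Add(Add(N, Mul(-1, -4)), -36) = Add(Add(N, 4), -36) = Add(Add(4, N), -36) = Add(-32, N))
Function('C')(y) = Pow(Add(-218, y), -1) (Function('C')(y) = Pow(Add(Add(-32, y), -186), -1) = Pow(Add(-218, y), -1))
Add(Mul(Mul(-1, Function('P')(60)), Pow(Function('C')(-124), -1)), Mul(-11231, Pow(8861, -1))) = Add(Mul(Mul(-1, 60), Pow(Pow(Add(-218, -124), -1), -1)), Mul(-11231, Pow(8861, -1))) = Add(Mul(-60, Pow(Pow(-342, -1), -1)), Mul(-11231, Rational(1, 8861))) = Add(Mul(-60, Pow(Rational(-1, 342), -1)), Rational(-11231, 8861)) = Add(Mul(-60, -342), Rational(-11231, 8861)) = Add(20520, Rational(-11231, 8861)) = Rational(181816489, 8861)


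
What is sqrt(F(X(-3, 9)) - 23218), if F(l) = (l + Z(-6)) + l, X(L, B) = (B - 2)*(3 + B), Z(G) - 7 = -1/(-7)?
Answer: 10*I*sqrt(11291)/7 ≈ 151.8*I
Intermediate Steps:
Z(G) = 50/7 (Z(G) = 7 - 1/(-7) = 7 - 1*(-1/7) = 7 + 1/7 = 50/7)
X(L, B) = (-2 + B)*(3 + B)
F(l) = 50/7 + 2*l (F(l) = (l + 50/7) + l = (50/7 + l) + l = 50/7 + 2*l)
sqrt(F(X(-3, 9)) - 23218) = sqrt((50/7 + 2*(-6 + 9 + 9**2)) - 23218) = sqrt((50/7 + 2*(-6 + 9 + 81)) - 23218) = sqrt((50/7 + 2*84) - 23218) = sqrt((50/7 + 168) - 23218) = sqrt(1226/7 - 23218) = sqrt(-161300/7) = 10*I*sqrt(11291)/7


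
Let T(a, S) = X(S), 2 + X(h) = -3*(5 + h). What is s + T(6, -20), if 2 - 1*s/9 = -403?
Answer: 3688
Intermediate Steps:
X(h) = -17 - 3*h (X(h) = -2 - 3*(5 + h) = -2 + (-15 - 3*h) = -17 - 3*h)
T(a, S) = -17 - 3*S
s = 3645 (s = 18 - 9*(-403) = 18 + 3627 = 3645)
s + T(6, -20) = 3645 + (-17 - 3*(-20)) = 3645 + (-17 + 60) = 3645 + 43 = 3688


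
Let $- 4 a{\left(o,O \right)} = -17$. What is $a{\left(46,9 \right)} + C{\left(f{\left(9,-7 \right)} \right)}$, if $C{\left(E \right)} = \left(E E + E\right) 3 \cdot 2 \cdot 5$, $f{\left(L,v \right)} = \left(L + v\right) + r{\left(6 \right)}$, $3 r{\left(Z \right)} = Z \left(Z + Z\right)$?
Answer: $\frac{84257}{4} \approx 21064.0$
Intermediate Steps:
$r{\left(Z \right)} = \frac{2 Z^{2}}{3}$ ($r{\left(Z \right)} = \frac{Z \left(Z + Z\right)}{3} = \frac{Z 2 Z}{3} = \frac{2 Z^{2}}{3}$)
$a{\left(o,O \right)} = \frac{17}{4}$ ($a{\left(o,O \right)} = \left(- \frac{1}{4}\right) \left(-17\right) = \frac{17}{4}$)
$f{\left(L,v \right)} = 24 + L + v$ ($f{\left(L,v \right)} = \left(L + v\right) + \frac{2 \cdot 6^{2}}{3} = \left(L + v\right) + \frac{2}{3} \cdot 36 = \left(L + v\right) + 24 = 24 + L + v$)
$C{\left(E \right)} = 30 E + 30 E^{2}$ ($C{\left(E \right)} = \left(E^{2} + E\right) 3 \cdot 2 \cdot 5 = \left(E + E^{2}\right) 3 \cdot 2 \cdot 5 = \left(3 E + 3 E^{2}\right) 2 \cdot 5 = \left(6 E + 6 E^{2}\right) 5 = 30 E + 30 E^{2}$)
$a{\left(46,9 \right)} + C{\left(f{\left(9,-7 \right)} \right)} = \frac{17}{4} + 30 \left(24 + 9 - 7\right) \left(1 + \left(24 + 9 - 7\right)\right) = \frac{17}{4} + 30 \cdot 26 \left(1 + 26\right) = \frac{17}{4} + 30 \cdot 26 \cdot 27 = \frac{17}{4} + 21060 = \frac{84257}{4}$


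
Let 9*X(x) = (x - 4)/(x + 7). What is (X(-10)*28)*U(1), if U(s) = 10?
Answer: 3920/27 ≈ 145.19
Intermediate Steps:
X(x) = (-4 + x)/(9*(7 + x)) (X(x) = ((x - 4)/(x + 7))/9 = ((-4 + x)/(7 + x))/9 = (-4 + x)/(9*(7 + x)))
(X(-10)*28)*U(1) = (((-4 - 10)/(9*(7 - 10)))*28)*10 = (((⅑)*(-14)/(-3))*28)*10 = (((⅑)*(-⅓)*(-14))*28)*10 = ((14/27)*28)*10 = (392/27)*10 = 3920/27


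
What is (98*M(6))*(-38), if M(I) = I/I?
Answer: -3724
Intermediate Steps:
M(I) = 1
(98*M(6))*(-38) = (98*1)*(-38) = 98*(-38) = -3724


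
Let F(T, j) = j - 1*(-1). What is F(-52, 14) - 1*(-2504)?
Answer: 2519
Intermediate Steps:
F(T, j) = 1 + j (F(T, j) = j + 1 = 1 + j)
F(-52, 14) - 1*(-2504) = (1 + 14) - 1*(-2504) = 15 + 2504 = 2519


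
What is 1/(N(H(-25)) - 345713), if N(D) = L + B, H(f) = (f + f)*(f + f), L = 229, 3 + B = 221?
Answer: -1/345266 ≈ -2.8963e-6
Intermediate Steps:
B = 218 (B = -3 + 221 = 218)
H(f) = 4*f**2 (H(f) = (2*f)*(2*f) = 4*f**2)
N(D) = 447 (N(D) = 229 + 218 = 447)
1/(N(H(-25)) - 345713) = 1/(447 - 345713) = 1/(-345266) = -1/345266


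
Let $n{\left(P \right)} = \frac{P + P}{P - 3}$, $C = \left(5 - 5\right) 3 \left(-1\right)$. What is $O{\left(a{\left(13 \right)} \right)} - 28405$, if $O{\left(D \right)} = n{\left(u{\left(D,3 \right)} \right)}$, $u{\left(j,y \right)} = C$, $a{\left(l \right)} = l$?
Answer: $-28405$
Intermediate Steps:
$C = 0$ ($C = \left(5 - 5\right) 3 \left(-1\right) = 0 \cdot 3 \left(-1\right) = 0 \left(-1\right) = 0$)
$u{\left(j,y \right)} = 0$
$n{\left(P \right)} = \frac{2 P}{-3 + P}$
$O{\left(D \right)} = 0$ ($O{\left(D \right)} = 2 \cdot 0 \frac{1}{-3 + 0} = 2 \cdot 0 \frac{1}{-3} = 2 \cdot 0 \left(- \frac{1}{3}\right) = 0$)
$O{\left(a{\left(13 \right)} \right)} - 28405 = 0 - 28405 = -28405$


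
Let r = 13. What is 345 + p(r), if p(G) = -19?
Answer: 326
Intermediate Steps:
345 + p(r) = 345 - 19 = 326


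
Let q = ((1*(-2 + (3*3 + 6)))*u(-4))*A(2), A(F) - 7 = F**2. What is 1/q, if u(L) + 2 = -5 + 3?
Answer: -1/572 ≈ -0.0017483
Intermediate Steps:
u(L) = -4 (u(L) = -2 + (-5 + 3) = -2 - 2 = -4)
A(F) = 7 + F**2
q = -572 (q = ((1*(-2 + (3*3 + 6)))*(-4))*(7 + 2**2) = ((1*(-2 + (9 + 6)))*(-4))*(7 + 4) = ((1*(-2 + 15))*(-4))*11 = ((1*13)*(-4))*11 = (13*(-4))*11 = -52*11 = -572)
1/q = 1/(-572) = -1/572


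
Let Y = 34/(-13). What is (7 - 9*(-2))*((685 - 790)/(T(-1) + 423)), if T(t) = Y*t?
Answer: -34125/5533 ≈ -6.1675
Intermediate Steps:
Y = -34/13 (Y = 34*(-1/13) = -34/13 ≈ -2.6154)
T(t) = -34*t/13
(7 - 9*(-2))*((685 - 790)/(T(-1) + 423)) = (7 - 9*(-2))*((685 - 790)/(-34/13*(-1) + 423)) = (7 + 18)*(-105/(34/13 + 423)) = 25*(-105/5533/13) = 25*(-105*13/5533) = 25*(-1365/5533) = -34125/5533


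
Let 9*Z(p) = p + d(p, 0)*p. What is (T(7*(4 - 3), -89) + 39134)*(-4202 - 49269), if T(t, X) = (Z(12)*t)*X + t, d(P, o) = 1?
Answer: -6012225769/3 ≈ -2.0041e+9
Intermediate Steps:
Z(p) = 2*p/9 (Z(p) = (p + 1*p)/9 = (p + p)/9 = (2*p)/9 = 2*p/9)
T(t, X) = t + 8*X*t/3 (T(t, X) = (((2/9)*12)*t)*X + t = (8*t/3)*X + t = 8*X*t/3 + t = t + 8*X*t/3)
(T(7*(4 - 3), -89) + 39134)*(-4202 - 49269) = ((7*(4 - 3))*(3 + 8*(-89))/3 + 39134)*(-4202 - 49269) = ((7*1)*(3 - 712)/3 + 39134)*(-53471) = ((⅓)*7*(-709) + 39134)*(-53471) = (-4963/3 + 39134)*(-53471) = (112439/3)*(-53471) = -6012225769/3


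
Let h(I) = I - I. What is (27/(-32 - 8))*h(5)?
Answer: 0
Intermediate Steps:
h(I) = 0
(27/(-32 - 8))*h(5) = (27/(-32 - 8))*0 = (27/(-40))*0 = -1/40*27*0 = -27/40*0 = 0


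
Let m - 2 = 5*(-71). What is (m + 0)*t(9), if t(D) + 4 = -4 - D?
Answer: 6001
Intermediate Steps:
t(D) = -8 - D (t(D) = -4 + (-4 - D) = -8 - D)
m = -353 (m = 2 + 5*(-71) = 2 - 355 = -353)
(m + 0)*t(9) = (-353 + 0)*(-8 - 1*9) = -353*(-8 - 9) = -353*(-17) = 6001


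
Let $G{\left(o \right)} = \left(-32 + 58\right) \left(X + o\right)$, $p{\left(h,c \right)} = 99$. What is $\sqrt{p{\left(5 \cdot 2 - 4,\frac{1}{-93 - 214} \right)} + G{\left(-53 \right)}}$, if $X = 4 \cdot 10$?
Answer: $i \sqrt{239} \approx 15.46 i$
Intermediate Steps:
$X = 40$
$G{\left(o \right)} = 1040 + 26 o$ ($G{\left(o \right)} = \left(-32 + 58\right) \left(40 + o\right) = 26 \left(40 + o\right) = 1040 + 26 o$)
$\sqrt{p{\left(5 \cdot 2 - 4,\frac{1}{-93 - 214} \right)} + G{\left(-53 \right)}} = \sqrt{99 + \left(1040 + 26 \left(-53\right)\right)} = \sqrt{99 + \left(1040 - 1378\right)} = \sqrt{99 - 338} = \sqrt{-239} = i \sqrt{239}$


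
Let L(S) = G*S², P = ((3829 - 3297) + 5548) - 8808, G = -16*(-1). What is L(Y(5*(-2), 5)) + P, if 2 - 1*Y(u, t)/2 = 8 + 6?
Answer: 6488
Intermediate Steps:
Y(u, t) = -24 (Y(u, t) = 4 - 2*(8 + 6) = 4 - 2*14 = 4 - 28 = -24)
G = 16
P = -2728 (P = (532 + 5548) - 8808 = 6080 - 8808 = -2728)
L(S) = 16*S²
L(Y(5*(-2), 5)) + P = 16*(-24)² - 2728 = 16*576 - 2728 = 9216 - 2728 = 6488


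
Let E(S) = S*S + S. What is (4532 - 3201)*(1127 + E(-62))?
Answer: 6533879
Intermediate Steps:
E(S) = S + S² (E(S) = S² + S = S + S²)
(4532 - 3201)*(1127 + E(-62)) = (4532 - 3201)*(1127 - 62*(1 - 62)) = 1331*(1127 - 62*(-61)) = 1331*(1127 + 3782) = 1331*4909 = 6533879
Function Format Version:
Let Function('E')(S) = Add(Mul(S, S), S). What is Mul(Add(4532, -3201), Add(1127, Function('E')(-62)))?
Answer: 6533879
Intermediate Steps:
Function('E')(S) = Add(S, Pow(S, 2)) (Function('E')(S) = Add(Pow(S, 2), S) = Add(S, Pow(S, 2)))
Mul(Add(4532, -3201), Add(1127, Function('E')(-62))) = Mul(Add(4532, -3201), Add(1127, Mul(-62, Add(1, -62)))) = Mul(1331, Add(1127, Mul(-62, -61))) = Mul(1331, Add(1127, 3782)) = Mul(1331, 4909) = 6533879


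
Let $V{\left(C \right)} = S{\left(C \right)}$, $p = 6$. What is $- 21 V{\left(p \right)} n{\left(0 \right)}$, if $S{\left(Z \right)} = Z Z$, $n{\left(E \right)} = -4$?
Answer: $3024$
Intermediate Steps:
$S{\left(Z \right)} = Z^{2}$
$V{\left(C \right)} = C^{2}$
$- 21 V{\left(p \right)} n{\left(0 \right)} = - 21 \cdot 6^{2} \left(-4\right) = \left(-21\right) 36 \left(-4\right) = \left(-756\right) \left(-4\right) = 3024$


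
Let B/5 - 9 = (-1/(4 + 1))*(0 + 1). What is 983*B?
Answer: 43252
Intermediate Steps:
B = 44 (B = 45 + 5*((-1/(4 + 1))*(0 + 1)) = 45 + 5*(-1/5*1) = 45 + 5*(-1*⅕*1) = 45 + 5*(-⅕*1) = 45 + 5*(-⅕) = 45 - 1 = 44)
983*B = 983*44 = 43252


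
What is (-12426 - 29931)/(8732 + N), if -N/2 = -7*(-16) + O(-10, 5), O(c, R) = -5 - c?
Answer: -6051/1214 ≈ -4.9844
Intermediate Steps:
N = -234 (N = -2*(-7*(-16) + (-5 - 1*(-10))) = -2*(112 + (-5 + 10)) = -2*(112 + 5) = -2*117 = -234)
(-12426 - 29931)/(8732 + N) = (-12426 - 29931)/(8732 - 234) = -42357/8498 = -42357*1/8498 = -6051/1214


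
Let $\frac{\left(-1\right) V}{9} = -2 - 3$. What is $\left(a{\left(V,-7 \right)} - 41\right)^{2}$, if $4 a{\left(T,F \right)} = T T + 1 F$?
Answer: $\frac{859329}{4} \approx 2.1483 \cdot 10^{5}$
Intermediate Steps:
$V = 45$ ($V = - 9 \left(-2 - 3\right) = \left(-9\right) \left(-5\right) = 45$)
$a{\left(T,F \right)} = \frac{F}{4} + \frac{T^{2}}{4}$ ($a{\left(T,F \right)} = \frac{T T + 1 F}{4} = \frac{T^{2} + F}{4} = \frac{F + T^{2}}{4} = \frac{F}{4} + \frac{T^{2}}{4}$)
$\left(a{\left(V,-7 \right)} - 41\right)^{2} = \left(\left(\frac{1}{4} \left(-7\right) + \frac{45^{2}}{4}\right) - 41\right)^{2} = \left(\left(- \frac{7}{4} + \frac{1}{4} \cdot 2025\right) - 41\right)^{2} = \left(\left(- \frac{7}{4} + \frac{2025}{4}\right) - 41\right)^{2} = \left(\frac{1009}{2} - 41\right)^{2} = \left(\frac{927}{2}\right)^{2} = \frac{859329}{4}$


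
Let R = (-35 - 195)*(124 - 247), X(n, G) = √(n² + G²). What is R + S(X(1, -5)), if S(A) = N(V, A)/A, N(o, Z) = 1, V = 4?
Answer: 28290 + √26/26 ≈ 28290.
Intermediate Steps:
X(n, G) = √(G² + n²)
S(A) = 1/A
R = 28290 (R = -230*(-123) = 28290)
R + S(X(1, -5)) = 28290 + 1/(√((-5)² + 1²)) = 28290 + 1/(√(25 + 1)) = 28290 + 1/(√26) = 28290 + √26/26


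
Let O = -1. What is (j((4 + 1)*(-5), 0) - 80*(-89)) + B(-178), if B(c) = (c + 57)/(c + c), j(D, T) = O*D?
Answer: 2543741/356 ≈ 7145.3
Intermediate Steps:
j(D, T) = -D
B(c) = (57 + c)/(2*c) (B(c) = (57 + c)/((2*c)) = (57 + c)*(1/(2*c)) = (57 + c)/(2*c))
(j((4 + 1)*(-5), 0) - 80*(-89)) + B(-178) = (-(4 + 1)*(-5) - 80*(-89)) + (½)*(57 - 178)/(-178) = (-5*(-5) + 7120) + (½)*(-1/178)*(-121) = (-1*(-25) + 7120) + 121/356 = (25 + 7120) + 121/356 = 7145 + 121/356 = 2543741/356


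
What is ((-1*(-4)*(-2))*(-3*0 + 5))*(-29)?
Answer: 1160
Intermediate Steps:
((-1*(-4)*(-2))*(-3*0 + 5))*(-29) = ((4*(-2))*(0 + 5))*(-29) = -8*5*(-29) = -40*(-29) = 1160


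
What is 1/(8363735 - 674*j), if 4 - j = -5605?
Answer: 1/4583269 ≈ 2.1818e-7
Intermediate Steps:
j = 5609 (j = 4 - 1*(-5605) = 4 + 5605 = 5609)
1/(8363735 - 674*j) = 1/(8363735 - 674*5609) = 1/(8363735 - 3780466) = 1/4583269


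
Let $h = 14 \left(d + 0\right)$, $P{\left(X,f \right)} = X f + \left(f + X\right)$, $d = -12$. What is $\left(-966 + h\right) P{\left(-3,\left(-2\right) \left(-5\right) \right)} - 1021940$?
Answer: $-995858$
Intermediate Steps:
$P{\left(X,f \right)} = X + f + X f$ ($P{\left(X,f \right)} = X f + \left(X + f\right) = X + f + X f$)
$h = -168$ ($h = 14 \left(-12 + 0\right) = 14 \left(-12\right) = -168$)
$\left(-966 + h\right) P{\left(-3,\left(-2\right) \left(-5\right) \right)} - 1021940 = \left(-966 - 168\right) \left(-3 - -10 - 3 \left(\left(-2\right) \left(-5\right)\right)\right) - 1021940 = - 1134 \left(-3 + 10 - 30\right) - 1021940 = \left(-1134\right) \left(-23\right) - 1021940 = 26082 - 1021940 = -995858$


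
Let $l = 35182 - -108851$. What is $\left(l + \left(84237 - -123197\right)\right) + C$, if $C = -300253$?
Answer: $51214$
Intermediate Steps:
$l = 144033$ ($l = 35182 + 108851 = 144033$)
$\left(l + \left(84237 - -123197\right)\right) + C = \left(144033 + \left(84237 - -123197\right)\right) - 300253 = \left(144033 + \left(84237 + 123197\right)\right) - 300253 = \left(144033 + 207434\right) - 300253 = 351467 - 300253 = 51214$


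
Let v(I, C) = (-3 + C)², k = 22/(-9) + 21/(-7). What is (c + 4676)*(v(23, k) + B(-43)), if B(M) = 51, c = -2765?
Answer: 6310759/27 ≈ 2.3373e+5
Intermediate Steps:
k = -49/9 (k = 22*(-⅑) + 21*(-⅐) = -22/9 - 3 = -49/9 ≈ -5.4444)
(c + 4676)*(v(23, k) + B(-43)) = (-2765 + 4676)*((-3 - 49/9)² + 51) = 1911*((-76/9)² + 51) = 1911*(5776/81 + 51) = 1911*(9907/81) = 6310759/27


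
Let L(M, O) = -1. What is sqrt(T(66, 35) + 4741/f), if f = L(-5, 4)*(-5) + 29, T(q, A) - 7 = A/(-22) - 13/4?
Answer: sqrt(19806479)/374 ≈ 11.900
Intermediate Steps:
T(q, A) = 15/4 - A/22 (T(q, A) = 7 + (A/(-22) - 13/4) = 7 + (A*(-1/22) - 13*1/4) = 7 + (-A/22 - 13/4) = 7 + (-13/4 - A/22) = 15/4 - A/22)
f = 34 (f = -1*(-5) + 29 = 5 + 29 = 34)
sqrt(T(66, 35) + 4741/f) = sqrt((15/4 - 1/22*35) + 4741/34) = sqrt((15/4 - 35/22) + 4741*(1/34)) = sqrt(95/44 + 4741/34) = sqrt(105917/748) = sqrt(19806479)/374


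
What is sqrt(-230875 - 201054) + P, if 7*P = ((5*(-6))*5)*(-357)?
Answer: 7650 + I*sqrt(431929) ≈ 7650.0 + 657.21*I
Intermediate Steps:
P = 7650 (P = (((5*(-6))*5)*(-357))/7 = (-30*5*(-357))/7 = (-150*(-357))/7 = (1/7)*53550 = 7650)
sqrt(-230875 - 201054) + P = sqrt(-230875 - 201054) + 7650 = sqrt(-431929) + 7650 = I*sqrt(431929) + 7650 = 7650 + I*sqrt(431929)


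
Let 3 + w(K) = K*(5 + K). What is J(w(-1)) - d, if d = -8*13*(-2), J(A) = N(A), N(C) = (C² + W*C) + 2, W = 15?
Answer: -262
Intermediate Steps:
w(K) = -3 + K*(5 + K)
N(C) = 2 + C² + 15*C (N(C) = (C² + 15*C) + 2 = 2 + C² + 15*C)
J(A) = 2 + A² + 15*A
d = 208 (d = -104*(-2) = 208)
J(w(-1)) - d = (2 + (-3 + (-1)² + 5*(-1))² + 15*(-3 + (-1)² + 5*(-1))) - 1*208 = (2 + (-3 + 1 - 5)² + 15*(-3 + 1 - 5)) - 208 = (2 + (-7)² + 15*(-7)) - 208 = (2 + 49 - 105) - 208 = -54 - 208 = -262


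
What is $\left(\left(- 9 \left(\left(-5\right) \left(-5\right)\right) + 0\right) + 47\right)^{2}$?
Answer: $31684$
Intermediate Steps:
$\left(\left(- 9 \left(\left(-5\right) \left(-5\right)\right) + 0\right) + 47\right)^{2} = \left(\left(\left(-9\right) 25 + 0\right) + 47\right)^{2} = \left(\left(-225 + 0\right) + 47\right)^{2} = \left(-225 + 47\right)^{2} = \left(-178\right)^{2} = 31684$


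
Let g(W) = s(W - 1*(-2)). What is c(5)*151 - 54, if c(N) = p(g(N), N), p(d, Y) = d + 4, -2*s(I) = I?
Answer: 43/2 ≈ 21.500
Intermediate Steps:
s(I) = -I/2
g(W) = -1 - W/2 (g(W) = -(W - 1*(-2))/2 = -(W + 2)/2 = -(2 + W)/2 = -1 - W/2)
p(d, Y) = 4 + d
c(N) = 3 - N/2 (c(N) = 4 + (-1 - N/2) = 3 - N/2)
c(5)*151 - 54 = (3 - ½*5)*151 - 54 = (3 - 5/2)*151 - 54 = (½)*151 - 54 = 151/2 - 54 = 43/2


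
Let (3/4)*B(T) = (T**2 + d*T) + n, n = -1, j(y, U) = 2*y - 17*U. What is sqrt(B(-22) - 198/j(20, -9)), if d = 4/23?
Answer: 5*sqrt(4524876894)/13317 ≈ 25.256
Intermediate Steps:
j(y, U) = -17*U + 2*y
d = 4/23 (d = 4*(1/23) = 4/23 ≈ 0.17391)
B(T) = -4/3 + 4*T**2/3 + 16*T/69 (B(T) = 4*((T**2 + 4*T/23) - 1)/3 = 4*(-1 + T**2 + 4*T/23)/3 = -4/3 + 4*T**2/3 + 16*T/69)
sqrt(B(-22) - 198/j(20, -9)) = sqrt((-4/3 + (4/3)*(-22)**2 + (16/69)*(-22)) - 198/(-17*(-9) + 2*20)) = sqrt((-4/3 + (4/3)*484 - 352/69) - 198/(153 + 40)) = sqrt((-4/3 + 1936/3 - 352/69) - 198/193) = sqrt(44084/69 - 198*1/193) = sqrt(44084/69 - 198/193) = sqrt(8494550/13317) = 5*sqrt(4524876894)/13317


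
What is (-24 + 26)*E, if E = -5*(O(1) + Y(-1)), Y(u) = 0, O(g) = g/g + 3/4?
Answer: -35/2 ≈ -17.500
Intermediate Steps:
O(g) = 7/4 (O(g) = 1 + 3*(1/4) = 1 + 3/4 = 7/4)
E = -35/4 (E = -5*(7/4 + 0) = -5*7/4 = -35/4 ≈ -8.7500)
(-24 + 26)*E = (-24 + 26)*(-35/4) = 2*(-35/4) = -35/2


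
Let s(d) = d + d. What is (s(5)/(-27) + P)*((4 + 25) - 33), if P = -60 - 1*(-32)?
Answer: 3064/27 ≈ 113.48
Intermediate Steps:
s(d) = 2*d
P = -28 (P = -60 + 32 = -28)
(s(5)/(-27) + P)*((4 + 25) - 33) = ((2*5)/(-27) - 28)*((4 + 25) - 33) = (10*(-1/27) - 28)*(29 - 33) = (-10/27 - 28)*(-4) = -766/27*(-4) = 3064/27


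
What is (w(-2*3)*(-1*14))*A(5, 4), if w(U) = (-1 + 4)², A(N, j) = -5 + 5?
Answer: 0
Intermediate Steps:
A(N, j) = 0
w(U) = 9 (w(U) = 3² = 9)
(w(-2*3)*(-1*14))*A(5, 4) = (9*(-1*14))*0 = (9*(-14))*0 = -126*0 = 0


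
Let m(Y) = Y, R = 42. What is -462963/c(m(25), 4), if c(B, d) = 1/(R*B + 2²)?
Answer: -487963002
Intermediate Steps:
c(B, d) = 1/(4 + 42*B) (c(B, d) = 1/(42*B + 2²) = 1/(42*B + 4) = 1/(4 + 42*B))
-462963/c(m(25), 4) = -462963/(1/(2*(2 + 21*25))) = -462963/(1/(2*(2 + 525))) = -462963/((½)/527) = -462963/((½)*(1/527)) = -462963/1/1054 = -462963*1054 = -487963002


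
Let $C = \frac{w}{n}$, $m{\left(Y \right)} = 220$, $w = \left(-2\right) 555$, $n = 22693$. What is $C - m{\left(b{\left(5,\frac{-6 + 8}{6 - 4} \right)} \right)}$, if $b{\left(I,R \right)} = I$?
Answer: $- \frac{4993570}{22693} \approx -220.05$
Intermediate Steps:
$w = -1110$
$C = - \frac{1110}{22693} \approx -0.048914$
$C - m{\left(b{\left(5,\frac{-6 + 8}{6 - 4} \right)} \right)} = - \frac{1110}{22693} - 220 = - \frac{4993570}{22693}$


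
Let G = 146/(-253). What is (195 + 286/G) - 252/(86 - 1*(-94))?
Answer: -110231/365 ≈ -302.00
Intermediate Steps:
G = -146/253 (G = 146*(-1/253) = -146/253 ≈ -0.57708)
(195 + 286/G) - 252/(86 - 1*(-94)) = (195 + 286/(-146/253)) - 252/(86 - 1*(-94)) = (195 + 286*(-253/146)) - 252/(86 + 94) = (195 - 36179/73) - 252/180 = -21944/73 - 252*1/180 = -21944/73 - 7/5 = -110231/365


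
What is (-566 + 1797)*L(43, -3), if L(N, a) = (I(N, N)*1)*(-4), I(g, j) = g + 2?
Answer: -221580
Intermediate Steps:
I(g, j) = 2 + g
L(N, a) = -8 - 4*N (L(N, a) = ((2 + N)*1)*(-4) = (2 + N)*(-4) = -8 - 4*N)
(-566 + 1797)*L(43, -3) = (-566 + 1797)*(-8 - 4*43) = 1231*(-8 - 172) = 1231*(-180) = -221580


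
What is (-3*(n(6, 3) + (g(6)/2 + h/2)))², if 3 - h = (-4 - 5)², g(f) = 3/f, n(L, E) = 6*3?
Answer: 62001/16 ≈ 3875.1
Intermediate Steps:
n(L, E) = 18
h = -78 (h = 3 - (-4 - 5)² = 3 - 1*(-9)² = 3 - 1*81 = 3 - 81 = -78)
(-3*(n(6, 3) + (g(6)/2 + h/2)))² = (-3*(18 + ((3/6)/2 - 78/2)))² = (-3*(18 + ((3*(⅙))*(½) - 78*½)))² = (-3*(18 + ((½)*(½) - 39)))² = (-3*(18 + (¼ - 39)))² = (-3*(18 - 155/4))² = (-3*(-83/4))² = (249/4)² = 62001/16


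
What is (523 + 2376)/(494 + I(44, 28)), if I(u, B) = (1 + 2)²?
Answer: 2899/503 ≈ 5.7634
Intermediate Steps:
I(u, B) = 9 (I(u, B) = 3² = 9)
(523 + 2376)/(494 + I(44, 28)) = (523 + 2376)/(494 + 9) = 2899/503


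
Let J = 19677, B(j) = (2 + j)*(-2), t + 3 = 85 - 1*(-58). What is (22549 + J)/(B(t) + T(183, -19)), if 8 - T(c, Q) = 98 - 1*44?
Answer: -21113/165 ≈ -127.96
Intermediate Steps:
T(c, Q) = -46 (T(c, Q) = 8 - (98 - 1*44) = 8 - (98 - 44) = 8 - 1*54 = 8 - 54 = -46)
t = 140 (t = -3 + (85 - 1*(-58)) = -3 + (85 + 58) = -3 + 143 = 140)
B(j) = -4 - 2*j
(22549 + J)/(B(t) + T(183, -19)) = (22549 + 19677)/((-4 - 2*140) - 46) = 42226/((-4 - 280) - 46) = 42226/(-284 - 46) = 42226/(-330) = 42226*(-1/330) = -21113/165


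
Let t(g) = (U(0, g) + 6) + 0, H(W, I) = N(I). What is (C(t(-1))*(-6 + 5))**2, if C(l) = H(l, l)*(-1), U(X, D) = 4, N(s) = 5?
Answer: 25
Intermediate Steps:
H(W, I) = 5
t(g) = 10 (t(g) = (4 + 6) + 0 = 10 + 0 = 10)
C(l) = -5 (C(l) = 5*(-1) = -5)
(C(t(-1))*(-6 + 5))**2 = (-5*(-6 + 5))**2 = (-5*(-1))**2 = 5**2 = 25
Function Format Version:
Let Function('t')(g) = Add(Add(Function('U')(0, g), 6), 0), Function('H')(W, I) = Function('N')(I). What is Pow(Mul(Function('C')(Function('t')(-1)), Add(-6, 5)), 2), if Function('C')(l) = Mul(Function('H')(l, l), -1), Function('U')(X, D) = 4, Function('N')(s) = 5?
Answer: 25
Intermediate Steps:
Function('H')(W, I) = 5
Function('t')(g) = 10 (Function('t')(g) = Add(Add(4, 6), 0) = Add(10, 0) = 10)
Function('C')(l) = -5 (Function('C')(l) = Mul(5, -1) = -5)
Pow(Mul(Function('C')(Function('t')(-1)), Add(-6, 5)), 2) = Pow(Mul(-5, Add(-6, 5)), 2) = Pow(Mul(-5, -1), 2) = Pow(5, 2) = 25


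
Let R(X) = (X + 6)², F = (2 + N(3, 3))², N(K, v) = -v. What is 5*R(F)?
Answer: 245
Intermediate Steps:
F = 1 (F = (2 - 1*3)² = (2 - 3)² = (-1)² = 1)
R(X) = (6 + X)²
5*R(F) = 5*(6 + 1)² = 5*7² = 5*49 = 245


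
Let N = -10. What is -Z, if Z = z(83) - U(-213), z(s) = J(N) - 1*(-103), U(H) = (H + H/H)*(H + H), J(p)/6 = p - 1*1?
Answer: 90275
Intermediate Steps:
J(p) = -6 + 6*p (J(p) = 6*(p - 1*1) = 6*(p - 1) = 6*(-1 + p) = -6 + 6*p)
U(H) = 2*H*(1 + H) (U(H) = (H + 1)*(2*H) = (1 + H)*(2*H) = 2*H*(1 + H))
z(s) = 37 (z(s) = (-6 + 6*(-10)) - 1*(-103) = (-6 - 60) + 103 = -66 + 103 = 37)
Z = -90275 (Z = 37 - 2*(-213)*(1 - 213) = 37 - 2*(-213)*(-212) = 37 - 1*90312 = 37 - 90312 = -90275)
-Z = -1*(-90275) = 90275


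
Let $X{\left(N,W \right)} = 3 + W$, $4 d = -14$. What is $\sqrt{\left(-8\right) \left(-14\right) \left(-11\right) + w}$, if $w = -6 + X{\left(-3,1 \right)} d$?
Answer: $2 i \sqrt{313} \approx 35.384 i$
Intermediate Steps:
$d = - \frac{7}{2}$ ($d = \frac{1}{4} \left(-14\right) = - \frac{7}{2} \approx -3.5$)
$w = -20$ ($w = -6 + \left(3 + 1\right) \left(- \frac{7}{2}\right) = -6 + 4 \left(- \frac{7}{2}\right) = -6 - 14 = -20$)
$\sqrt{\left(-8\right) \left(-14\right) \left(-11\right) + w} = \sqrt{\left(-8\right) \left(-14\right) \left(-11\right) - 20} = \sqrt{112 \left(-11\right) - 20} = \sqrt{-1232 - 20} = \sqrt{-1252} = 2 i \sqrt{313}$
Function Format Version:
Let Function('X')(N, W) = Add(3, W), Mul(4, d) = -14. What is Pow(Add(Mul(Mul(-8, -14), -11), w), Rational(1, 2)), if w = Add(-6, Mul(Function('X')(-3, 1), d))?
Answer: Mul(2, I, Pow(313, Rational(1, 2))) ≈ Mul(35.384, I)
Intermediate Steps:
d = Rational(-7, 2) (d = Mul(Rational(1, 4), -14) = Rational(-7, 2) ≈ -3.5000)
w = -20 (w = Add(-6, Mul(Add(3, 1), Rational(-7, 2))) = Add(-6, Mul(4, Rational(-7, 2))) = Add(-6, -14) = -20)
Pow(Add(Mul(Mul(-8, -14), -11), w), Rational(1, 2)) = Pow(Add(Mul(Mul(-8, -14), -11), -20), Rational(1, 2)) = Pow(Add(Mul(112, -11), -20), Rational(1, 2)) = Pow(Add(-1232, -20), Rational(1, 2)) = Pow(-1252, Rational(1, 2)) = Mul(2, I, Pow(313, Rational(1, 2)))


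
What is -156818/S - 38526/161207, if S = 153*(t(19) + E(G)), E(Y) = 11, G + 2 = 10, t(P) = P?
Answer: -12728496833/369970065 ≈ -34.404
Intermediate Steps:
G = 8 (G = -2 + 10 = 8)
S = 4590 (S = 153*(19 + 11) = 153*30 = 4590)
-156818/S - 38526/161207 = -156818/4590 - 38526/161207 = -156818*1/4590 - 38526*1/161207 = -78409/2295 - 38526/161207 = -12728496833/369970065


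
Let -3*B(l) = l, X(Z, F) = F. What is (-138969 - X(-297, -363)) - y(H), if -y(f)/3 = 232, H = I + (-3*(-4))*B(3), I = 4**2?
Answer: -137910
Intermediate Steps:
B(l) = -l/3
I = 16
H = 4 (H = 16 + (-3*(-4))*(-1/3*3) = 16 + 12*(-1) = 16 - 12 = 4)
y(f) = -696 (y(f) = -3*232 = -696)
(-138969 - X(-297, -363)) - y(H) = (-138969 - 1*(-363)) - 1*(-696) = (-138969 + 363) + 696 = -138606 + 696 = -137910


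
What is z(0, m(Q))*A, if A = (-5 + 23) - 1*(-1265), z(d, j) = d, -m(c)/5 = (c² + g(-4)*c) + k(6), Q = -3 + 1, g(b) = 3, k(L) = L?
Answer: 0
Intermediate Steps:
Q = -2
m(c) = -30 - 15*c - 5*c² (m(c) = -5*((c² + 3*c) + 6) = -5*(6 + c² + 3*c) = -30 - 15*c - 5*c²)
A = 1283 (A = 18 + 1265 = 1283)
z(0, m(Q))*A = 0*1283 = 0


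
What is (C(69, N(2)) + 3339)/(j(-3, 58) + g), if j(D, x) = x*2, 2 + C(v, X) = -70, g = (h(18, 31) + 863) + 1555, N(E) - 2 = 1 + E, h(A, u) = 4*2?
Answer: 3267/2542 ≈ 1.2852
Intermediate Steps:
h(A, u) = 8
N(E) = 3 + E (N(E) = 2 + (1 + E) = 3 + E)
g = 2426 (g = (8 + 863) + 1555 = 871 + 1555 = 2426)
C(v, X) = -72 (C(v, X) = -2 - 70 = -72)
j(D, x) = 2*x
(C(69, N(2)) + 3339)/(j(-3, 58) + g) = (-72 + 3339)/(2*58 + 2426) = 3267/(116 + 2426) = 3267/2542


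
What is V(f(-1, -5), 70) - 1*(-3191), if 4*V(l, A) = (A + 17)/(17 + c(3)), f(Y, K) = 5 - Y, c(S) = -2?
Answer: 63849/20 ≈ 3192.4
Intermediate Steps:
V(l, A) = 17/60 + A/60 (V(l, A) = ((A + 17)/(17 - 2))/4 = ((17 + A)/15)/4 = ((17 + A)*(1/15))/4 = (17/15 + A/15)/4 = 17/60 + A/60)
V(f(-1, -5), 70) - 1*(-3191) = (17/60 + (1/60)*70) - 1*(-3191) = (17/60 + 7/6) + 3191 = 29/20 + 3191 = 63849/20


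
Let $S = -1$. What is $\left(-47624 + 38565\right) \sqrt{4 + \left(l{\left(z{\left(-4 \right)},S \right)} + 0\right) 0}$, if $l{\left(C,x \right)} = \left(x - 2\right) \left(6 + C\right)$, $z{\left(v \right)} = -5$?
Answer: $-18118$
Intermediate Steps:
$l{\left(C,x \right)} = \left(-2 + x\right) \left(6 + C\right)$
$\left(-47624 + 38565\right) \sqrt{4 + \left(l{\left(z{\left(-4 \right)},S \right)} + 0\right) 0} = \left(-47624 + 38565\right) \sqrt{4 + \left(\left(-12 - -10 + 6 \left(-1\right) - -5\right) + 0\right) 0} = - 9059 \sqrt{4 + \left(\left(-12 + 10 - 6 + 5\right) + 0\right) 0} = - 9059 \sqrt{4 + \left(-3 + 0\right) 0} = - 9059 \sqrt{4 - 0} = - 9059 \sqrt{4 + 0} = - 9059 \sqrt{4} = \left(-9059\right) 2 = -18118$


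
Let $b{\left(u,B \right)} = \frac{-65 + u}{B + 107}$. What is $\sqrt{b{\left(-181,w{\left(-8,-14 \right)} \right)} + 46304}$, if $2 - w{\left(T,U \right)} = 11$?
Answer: $\frac{\sqrt{2268773}}{7} \approx 215.18$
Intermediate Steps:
$w{\left(T,U \right)} = -9$ ($w{\left(T,U \right)} = 2 - 11 = -9$)
$b{\left(u,B \right)} = \frac{-65 + u}{107 + B}$
$\sqrt{b{\left(-181,w{\left(-8,-14 \right)} \right)} + 46304} = \sqrt{\frac{-65 - 181}{107 - 9} + 46304} = \sqrt{\frac{1}{98} \left(-246\right) + 46304} = \sqrt{- \frac{123}{49} + 46304} = \sqrt{\frac{2268773}{49}} = \frac{\sqrt{2268773}}{7}$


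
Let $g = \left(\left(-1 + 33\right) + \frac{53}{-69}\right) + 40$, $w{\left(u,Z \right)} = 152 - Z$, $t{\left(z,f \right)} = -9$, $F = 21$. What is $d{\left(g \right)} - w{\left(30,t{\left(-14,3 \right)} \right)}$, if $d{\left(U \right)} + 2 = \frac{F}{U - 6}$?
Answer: $- \frac{104602}{643} \approx -162.68$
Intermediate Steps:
$g = \frac{4915}{69}$ ($g = \left(32 + 53 \left(- \frac{1}{69}\right)\right) + 40 = \left(32 - \frac{53}{69}\right) + 40 = \frac{2155}{69} + 40 = \frac{4915}{69} \approx 71.232$)
$d{\left(U \right)} = -2 + \frac{21}{-6 + U}$ ($d{\left(U \right)} = -2 + \frac{21}{U - 6} = -2 + \frac{21}{-6 + U}$)
$d{\left(g \right)} - w{\left(30,t{\left(-14,3 \right)} \right)} = \frac{33 - \frac{9830}{69}}{-6 + \frac{4915}{69}} - \left(152 - -9\right) = \frac{33 - \frac{9830}{69}}{\frac{4501}{69}} - \left(152 + 9\right) = \frac{69}{4501} \left(- \frac{7553}{69}\right) - 161 = - \frac{1079}{643} - 161 = - \frac{104602}{643}$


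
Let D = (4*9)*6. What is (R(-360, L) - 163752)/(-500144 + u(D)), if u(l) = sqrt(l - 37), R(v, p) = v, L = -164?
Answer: 82079632128/250144020557 + 164112*sqrt(179)/250144020557 ≈ 0.32814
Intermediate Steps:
D = 216 (D = 36*6 = 216)
u(l) = sqrt(-37 + l)
(R(-360, L) - 163752)/(-500144 + u(D)) = (-360 - 163752)/(-500144 + sqrt(-37 + 216)) = -164112/(-500144 + sqrt(179))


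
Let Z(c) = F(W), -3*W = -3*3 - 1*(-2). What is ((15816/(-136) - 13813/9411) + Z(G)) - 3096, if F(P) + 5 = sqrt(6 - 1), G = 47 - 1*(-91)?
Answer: -514960055/159987 + sqrt(5) ≈ -3216.5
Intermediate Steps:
W = 7/3 (W = -(-3*3 - 1*(-2))/3 = -(-9 + 2)/3 = -1/3*(-7) = 7/3 ≈ 2.3333)
G = 138 (G = 47 + 91 = 138)
F(P) = -5 + sqrt(5) (F(P) = -5 + sqrt(6 - 1) = -5 + sqrt(5))
Z(c) = -5 + sqrt(5)
((15816/(-136) - 13813/9411) + Z(G)) - 3096 = ((15816/(-136) - 13813/9411) + (-5 + sqrt(5))) - 3096 = ((15816*(-1/136) - 13813*1/9411) + (-5 + sqrt(5))) - 3096 = ((-1977/17 - 13813/9411) + (-5 + sqrt(5))) - 3096 = (-18840368/159987 + (-5 + sqrt(5))) - 3096 = (-19640303/159987 + sqrt(5)) - 3096 = -514960055/159987 + sqrt(5)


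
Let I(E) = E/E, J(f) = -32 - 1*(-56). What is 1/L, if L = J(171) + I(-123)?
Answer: 1/25 ≈ 0.040000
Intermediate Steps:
J(f) = 24 (J(f) = -32 + 56 = 24)
I(E) = 1
L = 25 (L = 24 + 1 = 25)
1/L = 1/25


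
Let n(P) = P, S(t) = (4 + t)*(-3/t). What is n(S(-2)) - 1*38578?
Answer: -38575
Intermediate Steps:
S(t) = -3*(4 + t)/t
n(S(-2)) - 1*38578 = (-3 - 12/(-2)) - 1*38578 = (-3 - 12*(-½)) - 38578 = (-3 + 6) - 38578 = 3 - 38578 = -38575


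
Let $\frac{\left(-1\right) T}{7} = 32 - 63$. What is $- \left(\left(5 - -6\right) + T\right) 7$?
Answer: $-1596$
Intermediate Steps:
$T = 217$ ($T = - 7 \left(32 - 63\right) = \left(-7\right) \left(-31\right) = 217$)
$- \left(\left(5 - -6\right) + T\right) 7 = - \left(\left(5 - -6\right) + 217\right) 7 = - \left(\left(5 + 6\right) + 217\right) 7 = - \left(11 + 217\right) 7 = - 228 \cdot 7 = \left(-1\right) 1596 = -1596$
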